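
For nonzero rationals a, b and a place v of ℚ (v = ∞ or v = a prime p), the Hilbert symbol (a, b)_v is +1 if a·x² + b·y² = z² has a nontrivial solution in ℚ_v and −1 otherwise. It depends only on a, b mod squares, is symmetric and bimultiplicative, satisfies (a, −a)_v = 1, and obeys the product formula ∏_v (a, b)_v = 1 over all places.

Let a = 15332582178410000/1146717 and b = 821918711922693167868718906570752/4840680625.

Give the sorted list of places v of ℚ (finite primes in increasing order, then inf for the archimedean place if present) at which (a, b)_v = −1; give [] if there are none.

[2, 7]

(a, b) ≡ (47957, 397358) mod (ℚ^×)²; places V = {2, 3, 5, 7, 11, 13, 17, 19, 23, 29, 31, 37, 47, ∞}.
(a,b)_2: α=4, β=11; u≡5, v≡7 (mod 8); ε(u)ε(v)=0·1, αω(v)=4·0, βω(u)=11·1; sum ≡ 1  ⇒  -1.
(a,b)_5: α=4, u≡3; β=-4, v≡3 (mod 5); (3|5)=-1, (3|5)=-1; sign (−1)^0·-1^-4·-1^4 = +1.
(a,b)_11: α=-2, u≡7; β=-4, v≡9 (mod 11); (7|11)=-1, (9|11)=+1; sign (−1)^0·-1^-4·+1^-2 = +1.
(a,b)_47: α=0, u≡37; β=2, v≡33 (mod 47); (37|47)=+1, (33|47)=-1; sign (−1)^0·+1^2·-1^0 = +1.
(a,b)_7: α=1, u≡6; β=2, v≡6 (mod 7); (6|7)=-1, (6|7)=-1; sign (−1)^0·-1^2·-1^1 = -1.
(a,b)_∞: sgn(47957)=+, sgn(397358)=+, so +1.
(a,b)_17: α=1, u≡1; β=3, v≡16 (mod 17); (1|17)=+1, (16|17)=+1; sign (−1)^0·+1^3·+1^1 = +1.
(a,b)_3: α=-6, u≡2; β=6, v≡2 (mod 3); (2|3)=-1, (2|3)=-1; sign (−1)^0·-1^6·-1^-6 = +1.
(a,b)_13: α=-1, u≡9; β=1, v≡3 (mod 13); (9|13)=+1, (3|13)=+1; sign (−1)^0·+1^1·+1^-1 = +1.
(a,b)_19: α=2, u≡9; β=4, v≡16 (mod 19); (9|19)=+1, (16|19)=+1; sign (−1)^0·+1^4·+1^2 = +1.
(a,b)_23: α=0, u≡2; β=-2, v≡22 (mod 23); (2|23)=+1, (22|23)=-1; sign (−1)^0·+1^-2·-1^0 = +1.
(a,b)_31: α=1, u≡10; β=3, v≡6 (mod 31); (10|31)=+1, (6|31)=-1; sign (−1)^1·+1^3·-1^1 = +1.
(a,b)_29: α=2, u≡20; β=5, v≡12 (mod 29); (20|29)=+1, (12|29)=-1; sign (−1)^0·+1^5·-1^2 = +1.
(a,b)_37: α=2, u≡24; β=0, v≡18 (mod 37); (24|37)=-1, (18|37)=-1; sign (−1)^0·-1^0·-1^2 = +1.
Ram(47957, 397358) = {2, 7}; no ℚ_2-point on the conic.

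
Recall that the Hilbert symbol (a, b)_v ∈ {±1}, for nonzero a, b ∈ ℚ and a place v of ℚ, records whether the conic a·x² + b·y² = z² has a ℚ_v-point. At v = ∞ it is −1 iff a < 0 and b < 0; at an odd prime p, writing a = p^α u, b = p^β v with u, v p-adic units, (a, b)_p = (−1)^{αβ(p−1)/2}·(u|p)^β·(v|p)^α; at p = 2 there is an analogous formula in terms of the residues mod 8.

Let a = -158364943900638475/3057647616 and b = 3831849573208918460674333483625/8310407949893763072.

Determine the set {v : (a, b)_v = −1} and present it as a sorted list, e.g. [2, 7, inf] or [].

[2, 19]

Mod squares: a ≡ -19, b ≡ 13090. Check v ∈ {∞, 2, 3, 5, 7, 11, 13, 17, 19, 29, 37}.
v=7: a=7^2·(≡1), b=7^3·(≡4) mod 7; (1|7)=+1, (4|7)=+1; (−1)^{2·3·3}·(+1)^3·(+1)^2 = +1.
v=13: a=13^2·(≡5), b=13^4·(≡12) mod 13; (5|13)=-1, (12|13)=+1; (−1)^{2·4·6}·(-1)^4·(+1)^2 = +1.
v=2: v_2(a)=-22, v_2(b)=-47; units ≡ 5, 1 (mod 8); ε·ε+αω+βω = 0·0+-22·0+-47·1 ≡ 1  ⇒  (a,b)_2 = -1.
v=5: a=5^2·(≡1), b=5^3·(≡2) mod 5; (1|5)=+1, (2|5)=-1; (−1)^{2·3·2}·(+1)^3·(-1)^2 = +1.
v=37: a=37^2·(≡23), b=37^4·(≡5) mod 37; (23|37)=-1, (5|37)=-1; (−1)^{2·4·18}·(-1)^4·(-1)^2 = +1.
v=17: a=17^2·(≡2), b=17^3·(≡12) mod 17; (2|17)=+1, (12|17)=-1; (−1)^{2·3·8}·(+1)^3·(-1)^2 = +1.
v=29: a=29^2·(≡3), b=29^4·(≡17) mod 29; (3|29)=-1, (17|29)=-1; (−1)^{2·4·14}·(-1)^4·(-1)^2 = +1.
v=3: a=3^-6·(≡2), b=3^-10·(≡1) mod 3; (2|3)=-1, (1|3)=+1; (−1)^{-6·-10·1}·(-1)^-10·(+1)^-6 = +1.
v=19: a=19^1·(≡13), b=19^2·(≡14) mod 19; (13|19)=-1, (14|19)=-1; (−1)^{1·2·9}·(-1)^2·(-1)^1 = -1.
v=11: a=11^2·(≡3), b=11^3·(≡6) mod 11; (3|11)=+1, (6|11)=-1; (−1)^{2·3·5}·(+1)^3·(-1)^2 = +1.
v=∞: -19 < 0 and 13090 > 0  ⇒  (a,b)_∞ = +1.
|Ram(-19, 13090)| = 2, even; anisotropic at {2, 19}.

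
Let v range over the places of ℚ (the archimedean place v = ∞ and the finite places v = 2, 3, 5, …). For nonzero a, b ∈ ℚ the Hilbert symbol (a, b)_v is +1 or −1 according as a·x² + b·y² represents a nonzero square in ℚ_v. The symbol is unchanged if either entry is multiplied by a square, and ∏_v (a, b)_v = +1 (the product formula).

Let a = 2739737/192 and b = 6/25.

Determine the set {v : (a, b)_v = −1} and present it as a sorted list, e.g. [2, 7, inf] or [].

[3, 11, 13, 17]

(a, b) ≡ (167739, 6) mod (ℚ^×)²; places V = {2, 3, 5, 7, 11, 13, 17, 23, ∞}.
(a,b)_2: α=-6, β=1; u≡3, v≡3 (mod 8); ε(u)ε(v)=1·1, αω(v)=-6·1, βω(u)=1·1; sum ≡ 0  ⇒  +1.
(a,b)_5: α=0, u≡1; β=-2, v≡1 (mod 5); (1|5)=+1, (1|5)=+1; sign (−1)^0·+1^-2·+1^0 = +1.
(a,b)_7: α=2, u≡6; β=0, v≡5 (mod 7); (6|7)=-1, (5|7)=-1; sign (−1)^0·-1^0·-1^2 = +1.
(a,b)_13: α=1, u≡11; β=0, v≡7 (mod 13); (11|13)=-1, (7|13)=-1; sign (−1)^0·-1^0·-1^1 = -1.
(a,b)_17: α=1, u≡7; β=0, v≡5 (mod 17); (7|17)=-1, (5|17)=-1; sign (−1)^0·-1^0·-1^1 = -1.
(a,b)_3: α=-1, u≡2; β=1, v≡2 (mod 3); (2|3)=-1, (2|3)=-1; sign (−1)^1·-1^1·-1^-1 = -1.
(a,b)_11: α=1, u≡1; β=0, v≡2 (mod 11); (1|11)=+1, (2|11)=-1; sign (−1)^0·+1^0·-1^1 = -1.
(a,b)_∞: sgn(167739)=+, sgn(6)=+, so +1.
(a,b)_23: α=1, u≡6; β=0, v≡3 (mod 23); (6|23)=+1, (3|23)=+1; sign (−1)^0·+1^0·+1^1 = +1.
|Ram(167739, 6)| = 4, even; anisotropic at {3, 11, 13, 17}.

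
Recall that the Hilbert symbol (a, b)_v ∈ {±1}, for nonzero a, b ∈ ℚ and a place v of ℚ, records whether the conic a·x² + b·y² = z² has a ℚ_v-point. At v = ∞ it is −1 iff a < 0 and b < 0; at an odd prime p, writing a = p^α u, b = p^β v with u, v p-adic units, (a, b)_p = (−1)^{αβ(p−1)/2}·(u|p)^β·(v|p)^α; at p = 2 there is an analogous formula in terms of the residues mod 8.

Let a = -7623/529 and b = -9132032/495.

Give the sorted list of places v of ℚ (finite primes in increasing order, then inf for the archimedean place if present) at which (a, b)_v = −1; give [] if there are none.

[5, 7, 13, inf]

Mod squares: a ≡ -7, b ≡ -10010. Check v ∈ {∞, 2, 3, 5, 7, 11, 13, 23}.
v=11: a=11^2·(≡3), b=11^-1·(≡3) mod 11; (3|11)=+1, (3|11)=+1; (−1)^{2·-1·5}·(+1)^-1·(+1)^2 = +1.
v=7: a=7^1·(≡6), b=7^3·(≡5) mod 7; (6|7)=-1, (5|7)=-1; (−1)^{1·3·3}·(-1)^3·(-1)^1 = -1.
v=13: a=13^0·(≡11), b=13^1·(≡4) mod 13; (11|13)=-1, (4|13)=+1; (−1)^{0·1·6}·(-1)^1·(+1)^0 = -1.
v=23: a=23^-2·(≡13), b=23^0·(≡6) mod 23; (13|23)=+1, (6|23)=+1; (−1)^{-2·0·11}·(+1)^0·(+1)^-2 = +1.
v=3: a=3^2·(≡2), b=3^-2·(≡1) mod 3; (2|3)=-1, (1|3)=+1; (−1)^{2·-2·1}·(-1)^-2·(+1)^2 = +1.
v=5: a=5^0·(≡3), b=5^-1·(≡2) mod 5; (3|5)=-1, (2|5)=-1; (−1)^{0·-1·2}·(-1)^-1·(-1)^0 = -1.
v=2: v_2(a)=0, v_2(b)=11; units ≡ 1, 3 (mod 8); ε·ε+αω+βω = 0·1+0·1+11·0 ≡ 0  ⇒  (a,b)_2 = +1.
v=∞: -7 < 0 and -10010 < 0  ⇒  (a,b)_∞ = -1.
Ram(-7, -10010) = {5, 7, 13, ∞}; no ℚ_5-point on the conic.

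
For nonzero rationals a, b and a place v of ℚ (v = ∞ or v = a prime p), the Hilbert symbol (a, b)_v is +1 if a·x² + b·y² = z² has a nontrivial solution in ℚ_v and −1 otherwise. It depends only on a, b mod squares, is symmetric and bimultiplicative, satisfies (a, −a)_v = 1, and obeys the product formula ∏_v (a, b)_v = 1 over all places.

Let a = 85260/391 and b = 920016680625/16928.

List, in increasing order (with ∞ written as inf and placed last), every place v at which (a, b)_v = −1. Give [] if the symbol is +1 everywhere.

(a, b) ≡ (170085, 2) mod (ℚ^×)²; places V = {2, 3, 5, 7, 17, 23, 29, ∞}.
(a,b)_23: α=-1, u≡4; β=-2, v≡4 (mod 23); (4|23)=+1, (4|23)=+1; sign (−1)^0·+1^-2·+1^-1 = +1.
(a,b)_3: α=1, u≡1; β=6, v≡2 (mod 3); (1|3)=+1, (2|3)=-1; sign (−1)^0·+1^6·-1^1 = -1.
(a,b)_17: α=-1, u≡15; β=0, v≡4 (mod 17); (15|17)=+1, (4|17)=+1; sign (−1)^0·+1^0·+1^-1 = +1.
(a,b)_7: α=2, u≡3; β=4, v≡1 (mod 7); (3|7)=-1, (1|7)=+1; sign (−1)^0·-1^4·+1^2 = +1.
(a,b)_2: α=2, β=-5; u≡5, v≡1 (mod 8); ε(u)ε(v)=0·0, αω(v)=2·0, βω(u)=-5·1; sum ≡ 1  ⇒  -1.
(a,b)_∞: sgn(170085)=+, sgn(2)=+, so +1.
(a,b)_29: α=1, u≡7; β=2, v≡19 (mod 29); (7|29)=+1, (19|29)=-1; sign (−1)^0·+1^2·-1^1 = -1.
(a,b)_5: α=1, u≡2; β=4, v≡3 (mod 5); (2|5)=-1, (3|5)=-1; sign (−1)^0·-1^4·-1^1 = -1.
(170085, 2 / ℚ) ramifies at {2, 3, 5, 29}: a division algebra.

[2, 3, 5, 29]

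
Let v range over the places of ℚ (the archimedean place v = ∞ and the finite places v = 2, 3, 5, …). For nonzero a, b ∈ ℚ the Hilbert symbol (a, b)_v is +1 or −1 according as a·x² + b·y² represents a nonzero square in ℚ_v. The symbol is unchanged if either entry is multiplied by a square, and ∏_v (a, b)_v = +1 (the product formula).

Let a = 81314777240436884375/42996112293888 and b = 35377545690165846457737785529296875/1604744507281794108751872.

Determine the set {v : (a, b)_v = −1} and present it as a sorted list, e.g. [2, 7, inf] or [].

Mod squares: a ≡ 12155, b ≡ 1190. Check v ∈ {∞, 2, 3, 5, 7, 11, 13, 17, 37, 47}.
v=17: a=17^7·(≡16), b=17^11·(≡1) mod 17; (16|17)=+1, (1|17)=+1; (−1)^{7·11·8}·(+1)^11·(+1)^7 = +1.
v=13: a=13^-1·(≡9), b=13^-2·(≡8) mod 13; (9|13)=+1, (8|13)=-1; (−1)^{-1·-2·6}·(+1)^-2·(-1)^-1 = -1.
v=7: a=7^8·(≡3), b=7^11·(≡2) mod 7; (3|7)=-1, (2|7)=+1; (−1)^{8·11·3}·(-1)^11·(+1)^8 = -1.
v=2: v_2(a)=-28, v_2(b)=-49; units ≡ 3, 3 (mod 8); ε·ε+αω+βω = 1·1+-28·1+-49·1 ≡ 0  ⇒  (a,b)_2 = +1.
v=∞: 12155 > 0 and 1190 > 0  ⇒  (a,b)_∞ = +1.
v=5: a=5^5·(≡1), b=5^9·(≡3) mod 5; (1|5)=+1, (3|5)=-1; (−1)^{5·9·2}·(+1)^9·(-1)^5 = -1.
v=3: a=3^-2·(≡2), b=3^-2·(≡2) mod 3; (2|3)=-1, (2|3)=-1; (−1)^{-2·-2·1}·(-1)^-2·(-1)^-2 = +1.
v=37: a=37^-2·(≡19), b=37^-4·(≡31) mod 37; (19|37)=-1, (31|37)=-1; (−1)^{-2·-4·18}·(-1)^-4·(-1)^-2 = +1.
v=11: a=11^1·(≡1), b=11^2·(≡8) mod 11; (1|11)=+1, (8|11)=-1; (−1)^{1·2·5}·(+1)^2·(-1)^1 = -1.
v=47: a=47^0·(≡38), b=47^2·(≡20) mod 47; (38|47)=-1, (20|47)=-1; (−1)^{0·2·23}·(-1)^2·(-1)^0 = +1.
Ram(12155, 1190) = {5, 7, 11, 13}; no ℚ_5-point on the conic.

[5, 7, 11, 13]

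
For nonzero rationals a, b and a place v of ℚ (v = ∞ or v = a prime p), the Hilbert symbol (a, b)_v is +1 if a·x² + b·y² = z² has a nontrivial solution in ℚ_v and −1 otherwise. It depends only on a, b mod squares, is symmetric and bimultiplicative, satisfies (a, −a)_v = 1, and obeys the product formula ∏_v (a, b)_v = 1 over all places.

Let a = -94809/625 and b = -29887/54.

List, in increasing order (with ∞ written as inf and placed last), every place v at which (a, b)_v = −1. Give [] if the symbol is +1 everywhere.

Mod squares: a ≡ -561, b ≡ -1482. Check v ∈ {∞, 2, 3, 5, 11, 13, 17, 19}.
v=19: a=19^0·(≡9), b=19^1·(≡5) mod 19; (9|19)=+1, (5|19)=+1; (−1)^{0·1·9}·(+1)^1·(+1)^0 = +1.
v=5: a=5^-4·(≡1), b=5^0·(≡2) mod 5; (1|5)=+1, (2|5)=-1; (−1)^{-4·0·2}·(+1)^0·(-1)^-4 = +1.
v=17: a=17^1·(≡13), b=17^0·(≡11) mod 17; (13|17)=+1, (11|17)=-1; (−1)^{1·0·8}·(+1)^0·(-1)^1 = -1.
v=∞: -561 < 0 and -1482 < 0  ⇒  (a,b)_∞ = -1.
v=3: a=3^1·(≡2), b=3^-3·(≡1) mod 3; (2|3)=-1, (1|3)=+1; (−1)^{1·-3·1}·(-1)^-3·(+1)^1 = +1.
v=11: a=11^1·(≡3), b=11^2·(≡5) mod 11; (3|11)=+1, (5|11)=+1; (−1)^{1·2·5}·(+1)^2·(+1)^1 = +1.
v=13: a=13^2·(≡11), b=13^1·(≡1) mod 13; (11|13)=-1, (1|13)=+1; (−1)^{2·1·6}·(-1)^1·(+1)^2 = -1.
v=2: v_2(a)=0, v_2(b)=-1; units ≡ 7, 3 (mod 8); ε·ε+αω+βω = 1·1+0·1+-1·0 ≡ 1  ⇒  (a,b)_2 = -1.
|Ram(-561, -1482)| = 4, even; anisotropic at {2, 13, 17, ∞}.

[2, 13, 17, inf]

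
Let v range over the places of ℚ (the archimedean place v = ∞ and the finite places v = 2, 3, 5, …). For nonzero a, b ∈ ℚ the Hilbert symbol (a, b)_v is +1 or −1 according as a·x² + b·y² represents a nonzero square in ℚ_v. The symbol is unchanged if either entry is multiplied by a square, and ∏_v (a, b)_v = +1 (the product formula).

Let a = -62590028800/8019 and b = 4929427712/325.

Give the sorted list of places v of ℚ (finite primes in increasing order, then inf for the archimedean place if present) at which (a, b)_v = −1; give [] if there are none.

Mod squares: a ≡ -159137, b ≡ 2068781. Check v ∈ {∞, 2, 3, 5, 11, 13, 17, 23, 37}.
v=37: a=37^1·(≡16), b=37^1·(≡6) mod 37; (16|37)=+1, (6|37)=-1; (−1)^{1·1·18}·(+1)^1·(-1)^1 = -1.
v=11: a=11^-1·(≡3), b=11^3·(≡1) mod 11; (3|11)=+1, (1|11)=+1; (−1)^{-1·3·5}·(+1)^3·(+1)^-1 = -1.
v=23: a=23^1·(≡8), b=23^1·(≡22) mod 23; (8|23)=+1, (22|23)=-1; (−1)^{1·1·11}·(+1)^1·(-1)^1 = +1.
v=17: a=17^1·(≡14), b=17^1·(≡11) mod 17; (14|17)=-1, (11|17)=-1; (−1)^{1·1·8}·(-1)^1·(-1)^1 = +1.
v=13: a=13^2·(≡10), b=13^-1·(≡12) mod 13; (10|13)=+1, (12|13)=+1; (−1)^{2·-1·6}·(+1)^-1·(+1)^2 = +1.
v=∞: -159137 < 0 and 2068781 > 0  ⇒  (a,b)_∞ = +1.
v=5: a=5^2·(≡2), b=5^-2·(≡4) mod 5; (2|5)=-1, (4|5)=+1; (−1)^{2·-2·2}·(-1)^-2·(+1)^2 = +1.
v=3: a=3^-6·(≡1), b=3^0·(≡2) mod 3; (1|3)=+1, (2|3)=-1; (−1)^{-6·0·1}·(+1)^0·(-1)^-6 = +1.
v=2: v_2(a)=10, v_2(b)=8; units ≡ 7, 5 (mod 8); ε·ε+αω+βω = 1·0+10·1+8·0 ≡ 0  ⇒  (a,b)_2 = +1.
Ram(-159137, 2068781) = {11, 37}; no ℚ_11-point on the conic.

[11, 37]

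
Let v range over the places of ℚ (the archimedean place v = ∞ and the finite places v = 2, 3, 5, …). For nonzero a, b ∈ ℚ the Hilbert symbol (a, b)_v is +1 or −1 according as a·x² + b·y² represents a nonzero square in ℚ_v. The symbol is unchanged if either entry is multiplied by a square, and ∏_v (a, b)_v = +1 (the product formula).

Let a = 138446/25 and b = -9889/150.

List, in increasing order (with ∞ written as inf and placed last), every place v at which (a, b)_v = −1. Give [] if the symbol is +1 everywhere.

[2, 3, 7, 11, 29, 31]

Mod squares: a ≡ 138446, b ≡ -59334. Check v ∈ {∞, 2, 3, 5, 7, 11, 29, 31}.
v=29: a=29^1·(≡10), b=29^1·(≡13) mod 29; (10|29)=-1, (13|29)=+1; (−1)^{1·1·14}·(-1)^1·(+1)^1 = -1.
v=11: a=11^1·(≡8), b=11^1·(≡2) mod 11; (8|11)=-1, (2|11)=-1; (−1)^{1·1·5}·(-1)^1·(-1)^1 = -1.
v=5: a=5^-2·(≡1), b=5^-2·(≡1) mod 5; (1|5)=+1, (1|5)=+1; (−1)^{-2·-2·2}·(+1)^-2·(+1)^-2 = +1.
v=2: v_2(a)=1, v_2(b)=-1; units ≡ 7, 5 (mod 8); ε·ε+αω+βω = 1·0+1·1+-1·0 ≡ 1  ⇒  (a,b)_2 = -1.
v=31: a=31^1·(≡10), b=31^1·(≡8) mod 31; (10|31)=+1, (8|31)=+1; (−1)^{1·1·15}·(+1)^1·(+1)^1 = -1.
v=3: a=3^0·(≡2), b=3^-1·(≡1) mod 3; (2|3)=-1, (1|3)=+1; (−1)^{0·-1·1}·(-1)^-1·(+1)^0 = -1.
v=∞: 138446 > 0 and -59334 < 0  ⇒  (a,b)_∞ = +1.
v=7: a=7^1·(≡6), b=7^0·(≡3) mod 7; (6|7)=-1, (3|7)=-1; (−1)^{1·0·3}·(-1)^0·(-1)^1 = -1.
|Ram(138446, -59334)| = 6, even; anisotropic at {2, 3, 7, 11, 29, 31}.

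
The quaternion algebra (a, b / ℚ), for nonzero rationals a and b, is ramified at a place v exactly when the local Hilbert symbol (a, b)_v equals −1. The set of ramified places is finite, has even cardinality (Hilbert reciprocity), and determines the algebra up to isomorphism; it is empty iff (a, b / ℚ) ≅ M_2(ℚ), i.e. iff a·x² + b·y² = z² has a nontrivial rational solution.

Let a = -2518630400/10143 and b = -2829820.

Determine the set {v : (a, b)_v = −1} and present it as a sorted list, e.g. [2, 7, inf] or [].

(a, b) ≡ (-141427, -707455) mod (ℚ^×)²; places V = {2, 3, 5, 7, 11, 13, 17, 23, 29, 41, 43, ∞}.
(a,b)_2: α=14, β=2; u≡5, v≡1 (mod 8); ε(u)ε(v)=0·0, αω(v)=14·0, βω(u)=2·1; sum ≡ 0  ⇒  +1.
(a,b)_7: α=-2, u≡2; β=1, v≡4 (mod 7); (2|7)=+1, (4|7)=+1; sign (−1)^0·+1^1·+1^-2 = +1.
(a,b)_11: α=1, u≡8; β=0, v≡7 (mod 11); (8|11)=-1, (7|11)=-1; sign (−1)^0·-1^0·-1^1 = -1.
(a,b)_17: α=0, u≡4; β=1, v≡4 (mod 17); (4|17)=+1, (4|17)=+1; sign (−1)^0·+1^1·+1^0 = +1.
(a,b)_41: α=0, u≡16; β=1, v≡24 (mod 41); (16|41)=+1, (24|41)=-1; sign (−1)^0·+1^1·-1^0 = +1.
(a,b)_∞: sgn(-141427)=−, sgn(-707455)=−, so -1.
(a,b)_29: α=0, u≡13; β=1, v≡5 (mod 29); (13|29)=+1, (5|29)=+1; sign (−1)^0·+1^1·+1^0 = +1.
(a,b)_3: α=-2, u≡2; β=0, v≡2 (mod 3); (2|3)=-1, (2|3)=-1; sign (−1)^0·-1^0·-1^-2 = +1.
(a,b)_23: α=-1, u≡14; β=0, v≡8 (mod 23); (14|23)=-1, (8|23)=+1; sign (−1)^0·-1^0·+1^-1 = +1.
(a,b)_5: α=2, u≡3; β=1, v≡1 (mod 5); (3|5)=-1, (1|5)=+1; sign (−1)^0·-1^1·+1^2 = -1.
(a,b)_43: α=1, u≡27; β=0, v≡10 (mod 43); (27|43)=-1, (10|43)=+1; sign (−1)^0·-1^0·+1^1 = +1.
(a,b)_13: α=1, u≡11; β=0, v≡7 (mod 13); (11|13)=-1, (7|13)=-1; sign (−1)^0·-1^0·-1^1 = -1.
|Ram(-141427, -707455)| = 4, even; anisotropic at {5, 11, 13, ∞}.

[5, 11, 13, inf]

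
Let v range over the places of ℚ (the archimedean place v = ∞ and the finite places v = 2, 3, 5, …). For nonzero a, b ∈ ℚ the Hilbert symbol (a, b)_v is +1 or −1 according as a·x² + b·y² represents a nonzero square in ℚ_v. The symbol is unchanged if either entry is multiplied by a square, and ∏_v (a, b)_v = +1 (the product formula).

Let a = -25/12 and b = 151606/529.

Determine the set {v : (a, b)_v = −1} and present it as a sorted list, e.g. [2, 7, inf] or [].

[2, 17]

(a, b) ≡ (-3, 3094) mod (ℚ^×)²; places V = {2, 3, 5, 7, 13, 17, 23, ∞}.
(a,b)_2: α=-2, β=1; u≡5, v≡3 (mod 8); ε(u)ε(v)=0·1, αω(v)=-2·1, βω(u)=1·1; sum ≡ 1  ⇒  -1.
(a,b)_17: α=0, u≡5; β=1, v≡5 (mod 17); (5|17)=-1, (5|17)=-1; sign (−1)^0·-1^1·-1^0 = -1.
(a,b)_5: α=2, u≡2; β=0, v≡4 (mod 5); (2|5)=-1, (4|5)=+1; sign (−1)^0·-1^0·+1^2 = +1.
(a,b)_3: α=-1, u≡2; β=0, v≡1 (mod 3); (2|3)=-1, (1|3)=+1; sign (−1)^0·-1^0·+1^-1 = +1.
(a,b)_13: α=0, u≡12; β=1, v≡3 (mod 13); (12|13)=+1, (3|13)=+1; sign (−1)^0·+1^1·+1^0 = +1.
(a,b)_7: α=0, u≡2; β=3, v≡2 (mod 7); (2|7)=+1, (2|7)=+1; sign (−1)^0·+1^3·+1^0 = +1.
(a,b)_23: α=0, u≡19; β=-2, v≡13 (mod 23); (19|23)=-1, (13|23)=+1; sign (−1)^0·-1^-2·+1^0 = +1.
(a,b)_∞: sgn(-3)=−, sgn(3094)=+, so +1.
Ram(-3, 3094) = {2, 17}; no ℚ_2-point on the conic.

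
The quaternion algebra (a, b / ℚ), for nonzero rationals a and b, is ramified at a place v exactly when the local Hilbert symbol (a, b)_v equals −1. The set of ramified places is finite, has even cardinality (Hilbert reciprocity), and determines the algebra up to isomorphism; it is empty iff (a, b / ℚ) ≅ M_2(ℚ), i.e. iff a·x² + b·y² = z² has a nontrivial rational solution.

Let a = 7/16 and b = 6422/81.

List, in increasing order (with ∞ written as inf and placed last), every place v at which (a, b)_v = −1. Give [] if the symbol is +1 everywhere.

(a, b) ≡ (7, 38) mod (ℚ^×)²; places V = {2, 3, 7, 13, 19, ∞}.
(a,b)_2: α=-4, β=1; u≡7, v≡3 (mod 8); ε(u)ε(v)=1·1, αω(v)=-4·1, βω(u)=1·0; sum ≡ 1  ⇒  -1.
(a,b)_19: α=0, u≡4; β=1, v≡3 (mod 19); (4|19)=+1, (3|19)=-1; sign (−1)^0·+1^1·-1^0 = +1.
(a,b)_3: α=0, u≡1; β=-4, v≡2 (mod 3); (1|3)=+1, (2|3)=-1; sign (−1)^0·+1^-4·-1^0 = +1.
(a,b)_7: α=1, u≡4; β=0, v≡6 (mod 7); (4|7)=+1, (6|7)=-1; sign (−1)^0·+1^0·-1^1 = -1.
(a,b)_13: α=0, u≡11; β=2, v≡4 (mod 13); (11|13)=-1, (4|13)=+1; sign (−1)^0·-1^2·+1^0 = +1.
(a,b)_∞: sgn(7)=+, sgn(38)=+, so +1.
|Ram(7, 38)| = 2, even; anisotropic at {2, 7}.

[2, 7]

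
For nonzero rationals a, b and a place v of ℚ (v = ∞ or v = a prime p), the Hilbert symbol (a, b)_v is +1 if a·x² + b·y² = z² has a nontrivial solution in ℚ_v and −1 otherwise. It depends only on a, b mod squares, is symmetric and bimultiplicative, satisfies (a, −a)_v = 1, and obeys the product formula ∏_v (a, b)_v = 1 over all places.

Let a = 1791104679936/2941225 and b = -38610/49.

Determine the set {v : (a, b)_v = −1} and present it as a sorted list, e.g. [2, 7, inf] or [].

[3, 11]

(a, b) ≡ (66, -4290) mod (ℚ^×)²; places V = {2, 3, 5, 7, 11, 13, ∞}.
(a,b)_11: α=3, u≡7; β=1, v≡2 (mod 11); (7|11)=-1, (2|11)=-1; sign (−1)^1·-1^1·-1^3 = -1.
(a,b)_5: α=-2, u≡4; β=1, v≡2 (mod 5); (4|5)=+1, (2|5)=-1; sign (−1)^0·+1^1·-1^-2 = +1.
(a,b)_7: α=-6, u≡3; β=-2, v≡2 (mod 7); (3|7)=-1, (2|7)=+1; sign (−1)^0·-1^-2·+1^-6 = +1.
(a,b)_2: α=15, β=1; u≡1, v≡7 (mod 8); ε(u)ε(v)=0·1, αω(v)=15·0, βω(u)=1·0; sum ≡ 0  ⇒  +1.
(a,b)_∞: sgn(66)=+, sgn(-4290)=−, so +1.
(a,b)_13: α=2, u≡9; β=1, v≡2 (mod 13); (9|13)=+1, (2|13)=-1; sign (−1)^0·+1^1·-1^2 = +1.
(a,b)_3: α=5, u≡1; β=3, v≡1 (mod 3); (1|3)=+1, (1|3)=+1; sign (−1)^1·+1^3·+1^5 = -1.
Ram(66, -4290) = {3, 11}; no ℚ_3-point on the conic.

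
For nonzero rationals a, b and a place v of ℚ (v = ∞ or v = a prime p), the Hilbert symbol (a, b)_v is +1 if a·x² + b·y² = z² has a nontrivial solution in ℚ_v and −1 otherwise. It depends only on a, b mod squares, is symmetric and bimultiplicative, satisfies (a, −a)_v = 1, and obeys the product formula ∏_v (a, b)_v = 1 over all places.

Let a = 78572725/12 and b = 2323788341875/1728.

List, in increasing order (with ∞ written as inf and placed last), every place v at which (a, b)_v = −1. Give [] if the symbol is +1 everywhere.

[3, 17]

(a, b) ≡ (3927, 561) mod (ℚ^×)²; places V = {2, 3, 5, 7, 11, 13, 17, ∞}.
(a,b)_17: α=1, u≡7; β=1, v≡2 (mod 17); (7|17)=-1, (2|17)=+1; sign (−1)^0·-1^1·+1^1 = -1.
(a,b)_3: α=-1, u≡1; β=-3, v≡1 (mod 3); (1|3)=+1, (1|3)=+1; sign (−1)^1·+1^-3·+1^-1 = -1.
(a,b)_5: α=2, u≡2; β=4, v≡4 (mod 5); (2|5)=-1, (4|5)=+1; sign (−1)^0·-1^4·+1^2 = +1.
(a,b)_∞: sgn(3927)=+, sgn(561)=+, so +1.
(a,b)_7: α=5, u≡4; β=6, v≡4 (mod 7); (4|7)=+1, (4|7)=+1; sign (−1)^0·+1^6·+1^5 = +1.
(a,b)_2: α=-2, β=-6; u≡7, v≡1 (mod 8); ε(u)ε(v)=1·0, αω(v)=-2·0, βω(u)=-6·0; sum ≡ 0  ⇒  +1.
(a,b)_13: α=0, u≡3; β=2, v≡5 (mod 13); (3|13)=+1, (5|13)=-1; sign (−1)^0·+1^2·-1^0 = +1.
(a,b)_11: α=1, u≡4; β=1, v≡6 (mod 11); (4|11)=+1, (6|11)=-1; sign (−1)^1·+1^1·-1^1 = +1.
Ram(3927, 561) = {3, 17}; no ℚ_3-point on the conic.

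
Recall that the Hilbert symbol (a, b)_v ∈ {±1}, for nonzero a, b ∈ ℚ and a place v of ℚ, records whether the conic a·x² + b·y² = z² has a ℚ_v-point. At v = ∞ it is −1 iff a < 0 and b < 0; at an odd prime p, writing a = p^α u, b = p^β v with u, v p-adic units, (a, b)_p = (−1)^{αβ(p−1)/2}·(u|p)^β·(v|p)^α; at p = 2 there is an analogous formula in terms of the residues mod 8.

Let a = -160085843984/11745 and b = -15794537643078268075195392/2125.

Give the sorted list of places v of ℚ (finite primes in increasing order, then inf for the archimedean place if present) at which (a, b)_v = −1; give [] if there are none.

(a, b) ≡ (-30305, -1545555) mod (ℚ^×)²; places V = {2, 3, 5, 11, 17, 19, 29, 37, ∞}.
(a,b)_37: α=2, u≡15; β=6, v≡1 (mod 37); (15|37)=-1, (1|37)=+1; sign (−1)^0·-1^6·+1^2 = +1.
(a,b)_11: α=3, u≡2; β=3, v≡1 (mod 11); (2|11)=-1, (1|11)=+1; sign (−1)^1·-1^3·+1^3 = +1.
(a,b)_2: α=4, β=10; u≡7, v≡5 (mod 8); ε(u)ε(v)=1·0, αω(v)=4·1, βω(u)=10·0; sum ≡ 0  ⇒  +1.
(a,b)_17: α=2, u≡6; β=-1, v≡13 (mod 17); (6|17)=-1, (13|17)=+1; sign (−1)^0·-1^-1·+1^2 = -1.
(a,b)_3: α=-4, u≡1; β=3, v≡2 (mod 3); (1|3)=+1, (2|3)=-1; sign (−1)^0·+1^3·-1^-4 = +1.
(a,b)_5: α=-1, u≡4; β=-3, v≡4 (mod 5); (4|5)=+1, (4|5)=+1; sign (−1)^0·+1^-3·+1^-1 = +1.
(a,b)_29: α=-1, u≡20; β=3, v≡25 (mod 29); (20|29)=+1, (25|29)=+1; sign (−1)^0·+1^3·+1^-1 = +1.
(a,b)_∞: sgn(-30305)=−, sgn(-1545555)=−, so -1.
(a,b)_19: α=1, u≡4; β=3, v≡12 (mod 19); (4|19)=+1, (12|19)=-1; sign (−1)^1·+1^3·-1^1 = +1.
(-30305, -1545555 / ℚ) ramifies at {17, ∞}: a division algebra.

[17, inf]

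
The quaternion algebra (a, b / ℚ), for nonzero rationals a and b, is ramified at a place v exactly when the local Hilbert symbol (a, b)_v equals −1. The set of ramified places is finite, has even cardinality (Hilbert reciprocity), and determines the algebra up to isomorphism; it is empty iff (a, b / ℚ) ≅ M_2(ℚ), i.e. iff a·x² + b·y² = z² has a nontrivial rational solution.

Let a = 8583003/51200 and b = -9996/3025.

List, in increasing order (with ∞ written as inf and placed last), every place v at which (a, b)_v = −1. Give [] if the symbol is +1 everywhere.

(a, b) ≡ (1254, -51) mod (ℚ^×)²; places V = {2, 3, 5, 7, 11, 13, 17, 19, ∞}.
(a,b)_7: α=0, u≡1; β=2, v≡6 (mod 7); (1|7)=+1, (6|7)=-1; sign (−1)^0·+1^2·-1^0 = +1.
(a,b)_13: α=2, u≡8; β=0, v≡3 (mod 13); (8|13)=-1, (3|13)=+1; sign (−1)^0·-1^0·+1^2 = +1.
(a,b)_2: α=-11, β=2; u≡3, v≡5 (mod 8); ε(u)ε(v)=1·0, αω(v)=-11·1, βω(u)=2·1; sum ≡ 1  ⇒  -1.
(a,b)_3: α=5, u≡1; β=1, v≡1 (mod 3); (1|3)=+1, (1|3)=+1; sign (−1)^1·+1^1·+1^5 = -1.
(a,b)_17: α=0, u≡2; β=1, v≡10 (mod 17); (2|17)=+1, (10|17)=-1; sign (−1)^0·+1^1·-1^0 = +1.
(a,b)_19: α=1, u≡9; β=0, v≡9 (mod 19); (9|19)=+1, (9|19)=+1; sign (−1)^0·+1^0·+1^1 = +1.
(a,b)_5: α=-2, u≡1; β=-2, v≡4 (mod 5); (1|5)=+1, (4|5)=+1; sign (−1)^0·+1^-2·+1^-2 = +1.
(a,b)_∞: sgn(1254)=+, sgn(-51)=−, so +1.
(a,b)_11: α=1, u≡9; β=-2, v≡1 (mod 11); (9|11)=+1, (1|11)=+1; sign (−1)^0·+1^-2·+1^1 = +1.
|Ram(1254, -51)| = 2, even; anisotropic at {2, 3}.

[2, 3]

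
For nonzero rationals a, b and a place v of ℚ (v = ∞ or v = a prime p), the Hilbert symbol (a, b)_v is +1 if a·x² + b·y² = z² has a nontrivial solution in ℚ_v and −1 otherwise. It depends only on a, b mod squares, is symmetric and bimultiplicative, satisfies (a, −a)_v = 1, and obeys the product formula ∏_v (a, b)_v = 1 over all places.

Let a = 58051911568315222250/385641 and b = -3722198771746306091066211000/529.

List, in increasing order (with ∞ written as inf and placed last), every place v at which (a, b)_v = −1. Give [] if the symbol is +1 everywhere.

Mod squares: a ≡ 36890, b ≡ -1878910. Check v ∈ {∞, 2, 3, 5, 7, 11, 17, 19, 23, 29, 31}.
v=∞: 36890 > 0 and -1878910 < 0  ⇒  (a,b)_∞ = +1.
v=7: a=7^3·(≡3), b=7^2·(≡4) mod 7; (3|7)=-1, (4|7)=+1; (−1)^{3·2·3}·(-1)^2·(+1)^3 = +1.
v=3: a=3^-6·(≡2), b=3^2·(≡2) mod 3; (2|3)=-1, (2|3)=-1; (−1)^{-6·2·1}·(-1)^2·(-1)^-6 = +1.
v=2: v_2(a)=1, v_2(b)=3; units ≡ 5, 1 (mod 8); ε·ε+αω+βω = 0·0+1·0+3·1 ≡ 1  ⇒  (a,b)_2 = -1.
v=19: a=19^2·(≡16), b=19^3·(≡6) mod 19; (16|19)=+1, (6|19)=+1; (−1)^{2·3·9}·(+1)^3·(+1)^2 = +1.
v=17: a=17^3·(≡5), b=17^4·(≡15) mod 17; (5|17)=-1, (15|17)=+1; (−1)^{3·4·8}·(-1)^4·(+1)^3 = +1.
v=31: a=31^1·(≡17), b=31^1·(≡12) mod 31; (17|31)=-1, (12|31)=-1; (−1)^{1·1·15}·(-1)^1·(-1)^1 = -1.
v=11: a=11^4·(≡6), b=11^7·(≡4) mod 11; (6|11)=-1, (4|11)=+1; (−1)^{4·7·5}·(-1)^7·(+1)^4 = -1.
v=5: a=5^3·(≡3), b=5^3·(≡3) mod 5; (3|5)=-1, (3|5)=-1; (−1)^{3·3·2}·(-1)^3·(-1)^3 = +1.
v=23: a=23^-2·(≡17), b=23^-2·(≡1) mod 23; (17|23)=-1, (1|23)=+1; (−1)^{-2·-2·11}·(-1)^-2·(+1)^-2 = +1.
v=29: a=29^2·(≡26), b=29^3·(≡1) mod 29; (26|29)=-1, (1|29)=+1; (−1)^{2·3·14}·(-1)^3·(+1)^2 = -1.
(36890, -1878910 / ℚ) ramifies at {2, 11, 29, 31}: a division algebra.

[2, 11, 29, 31]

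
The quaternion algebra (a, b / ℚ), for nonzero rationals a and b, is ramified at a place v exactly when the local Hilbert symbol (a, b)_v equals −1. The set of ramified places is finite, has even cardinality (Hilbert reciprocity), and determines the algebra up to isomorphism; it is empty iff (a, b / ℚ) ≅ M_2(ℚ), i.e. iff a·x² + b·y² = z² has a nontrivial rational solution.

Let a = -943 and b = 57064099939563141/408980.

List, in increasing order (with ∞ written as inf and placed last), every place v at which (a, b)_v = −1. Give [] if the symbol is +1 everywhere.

[5, 23]

Mod squares: a ≡ -943, b ≡ 1522945. Check v ∈ {∞, 2, 3, 5, 11, 13, 17, 19, 23, 41}.
v=19: a=19^0·(≡7), b=19^1·(≡15) mod 19; (7|19)=+1, (15|19)=-1; (−1)^{0·1·9}·(+1)^1·(-1)^0 = +1.
v=11: a=11^0·(≡3), b=11^-2·(≡6) mod 11; (3|11)=+1, (6|11)=-1; (−1)^{0·-2·5}·(+1)^-2·(-1)^0 = +1.
v=17: a=17^0·(≡9), b=17^3·(≡7) mod 17; (9|17)=+1, (7|17)=-1; (−1)^{0·3·8}·(+1)^3·(-1)^0 = +1.
v=41: a=41^1·(≡18), b=41^3·(≡25) mod 41; (18|41)=+1, (25|41)=+1; (−1)^{1·3·20}·(+1)^3·(+1)^1 = +1.
v=13: a=13^0·(≡6), b=13^-2·(≡11) mod 13; (6|13)=-1, (11|13)=-1; (−1)^{0·-2·6}·(-1)^-2·(-1)^0 = +1.
v=∞: -943 < 0 and 1522945 > 0  ⇒  (a,b)_∞ = +1.
v=2: v_2(a)=0, v_2(b)=-2; units ≡ 1, 1 (mod 8); ε·ε+αω+βω = 0·0+0·0+-2·0 ≡ 0  ⇒  (a,b)_2 = +1.
v=3: a=3^0·(≡2), b=3^6·(≡1) mod 3; (2|3)=-1, (1|3)=+1; (−1)^{0·6·1}·(-1)^6·(+1)^0 = +1.
v=23: a=23^1·(≡5), b=23^3·(≡17) mod 23; (5|23)=-1, (17|23)=-1; (−1)^{1·3·11}·(-1)^3·(-1)^1 = -1.
v=5: a=5^0·(≡2), b=5^-1·(≡1) mod 5; (2|5)=-1, (1|5)=+1; (−1)^{0·-1·2}·(-1)^-1·(+1)^0 = -1.
Ram(-943, 1522945) = {5, 23}; no ℚ_5-point on the conic.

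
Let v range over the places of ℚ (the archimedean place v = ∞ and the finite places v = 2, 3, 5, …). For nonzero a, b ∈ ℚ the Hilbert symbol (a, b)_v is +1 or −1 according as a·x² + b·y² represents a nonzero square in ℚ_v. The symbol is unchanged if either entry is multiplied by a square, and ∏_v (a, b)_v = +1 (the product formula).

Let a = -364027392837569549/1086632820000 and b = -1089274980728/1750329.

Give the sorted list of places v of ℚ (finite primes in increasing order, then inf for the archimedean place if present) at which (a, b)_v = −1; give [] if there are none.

Mod squares: a ≡ -35002, b ≡ -3182. Check v ∈ {∞, 2, 3, 5, 7, 11, 13, 17, 29, 37, 43}.
v=13: a=13^-2·(≡6), b=13^0·(≡3) mod 13; (6|13)=-1, (3|13)=+1; (−1)^{-2·0·6}·(-1)^0·(+1)^-2 = +1.
v=7: a=7^-2·(≡5), b=7^-4·(≡3) mod 7; (5|7)=-1, (3|7)=-1; (−1)^{-2·-4·3}·(-1)^-4·(-1)^-2 = +1.
v=17: a=17^2·(≡2), b=17^0·(≡5) mod 17; (2|17)=+1, (5|17)=-1; (−1)^{2·0·8}·(+1)^0·(-1)^2 = +1.
v=37: a=37^1·(≡12), b=37^1·(≡9) mod 37; (12|37)=+1, (9|37)=+1; (−1)^{1·1·18}·(+1)^1·(+1)^1 = +1.
v=29: a=29^6·(≡9), b=29^4·(≡3) mod 29; (9|29)=+1, (3|29)=-1; (−1)^{6·4·14}·(+1)^4·(-1)^6 = +1.
v=2: v_2(a)=-5, v_2(b)=3; units ≡ 3, 1 (mod 8); ε·ε+αω+βω = 1·0+-5·0+3·1 ≡ 1  ⇒  (a,b)_2 = -1.
v=∞: -35002 < 0 and -3182 < 0  ⇒  (a,b)_∞ = -1.
v=5: a=5^-4·(≡3), b=5^0·(≡3) mod 5; (3|5)=-1, (3|5)=-1; (−1)^{-4·0·2}·(-1)^0·(-1)^-4 = +1.
v=3: a=3^-8·(≡2), b=3^-6·(≡1) mod 3; (2|3)=-1, (1|3)=+1; (−1)^{-8·-6·1}·(-1)^-6·(+1)^-8 = +1.
v=43: a=43^1·(≡42), b=43^1·(≡19) mod 43; (42|43)=-1, (19|43)=-1; (−1)^{1·1·21}·(-1)^1·(-1)^1 = -1.
v=11: a=11^3·(≡2), b=11^2·(≡7) mod 11; (2|11)=-1, (7|11)=-1; (−1)^{3·2·5}·(-1)^2·(-1)^3 = -1.
|Ram(-35002, -3182)| = 4, even; anisotropic at {2, 11, 43, ∞}.

[2, 11, 43, inf]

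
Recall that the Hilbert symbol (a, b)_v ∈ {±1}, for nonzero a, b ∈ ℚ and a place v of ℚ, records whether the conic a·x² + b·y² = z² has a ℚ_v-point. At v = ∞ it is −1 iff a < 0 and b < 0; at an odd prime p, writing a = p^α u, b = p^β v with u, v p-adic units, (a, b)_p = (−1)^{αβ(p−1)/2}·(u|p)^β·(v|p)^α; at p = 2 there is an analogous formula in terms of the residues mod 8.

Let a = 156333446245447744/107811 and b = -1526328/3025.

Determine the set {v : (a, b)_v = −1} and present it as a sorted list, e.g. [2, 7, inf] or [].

Mod squares: a ≡ 1220219, b ≡ -42398. Check v ∈ {∞, 2, 3, 5, 7, 11, 13, 17, 23, 29, 43, 53}.
v=29: a=29^2·(≡3), b=29^1·(≡10) mod 29; (3|29)=-1, (10|29)=-1; (−1)^{2·1·14}·(-1)^1·(-1)^2 = -1.
v=53: a=53^1·(≡26), b=53^0·(≡18) mod 53; (26|53)=-1, (18|53)=-1; (−1)^{1·0·26}·(-1)^0·(-1)^1 = -1.
v=5: a=5^0·(≡4), b=5^-2·(≡2) mod 5; (4|5)=+1, (2|5)=-1; (−1)^{0·-2·2}·(+1)^-2·(-1)^0 = +1.
v=13: a=13^1·(≡3), b=13^0·(≡6) mod 13; (3|13)=+1, (6|13)=-1; (−1)^{1·0·6}·(+1)^0·(-1)^1 = -1.
v=17: a=17^2·(≡7), b=17^1·(≡7) mod 17; (7|17)=-1, (7|17)=-1; (−1)^{2·1·8}·(-1)^1·(-1)^2 = -1.
v=7: a=7^3·(≡3), b=7^0·(≡1) mod 7; (3|7)=-1, (1|7)=+1; (−1)^{3·0·3}·(-1)^0·(+1)^3 = +1.
v=11: a=11^-3·(≡5), b=11^-2·(≡7) mod 11; (5|11)=+1, (7|11)=-1; (−1)^{-3·-2·5}·(+1)^-2·(-1)^-3 = -1.
v=23: a=23^1·(≡20), b=23^0·(≡19) mod 23; (20|23)=-1, (19|23)=-1; (−1)^{1·0·11}·(-1)^0·(-1)^1 = -1.
v=2: v_2(a)=6, v_2(b)=3; units ≡ 3, 1 (mod 8); ε·ε+αω+βω = 1·0+6·0+3·1 ≡ 1  ⇒  (a,b)_2 = -1.
v=∞: 1220219 > 0 and -42398 < 0  ⇒  (a,b)_∞ = +1.
v=3: a=3^-4·(≡2), b=3^2·(≡1) mod 3; (2|3)=-1, (1|3)=+1; (−1)^{-4·2·1}·(-1)^2·(+1)^-4 = +1.
v=43: a=43^2·(≡30), b=43^1·(≡33) mod 43; (30|43)=-1, (33|43)=-1; (−1)^{2·1·21}·(-1)^1·(-1)^2 = -1.
Ram(1220219, -42398) = {2, 11, 13, 17, 23, 29, 43, 53}; no ℚ_2-point on the conic.

[2, 11, 13, 17, 23, 29, 43, 53]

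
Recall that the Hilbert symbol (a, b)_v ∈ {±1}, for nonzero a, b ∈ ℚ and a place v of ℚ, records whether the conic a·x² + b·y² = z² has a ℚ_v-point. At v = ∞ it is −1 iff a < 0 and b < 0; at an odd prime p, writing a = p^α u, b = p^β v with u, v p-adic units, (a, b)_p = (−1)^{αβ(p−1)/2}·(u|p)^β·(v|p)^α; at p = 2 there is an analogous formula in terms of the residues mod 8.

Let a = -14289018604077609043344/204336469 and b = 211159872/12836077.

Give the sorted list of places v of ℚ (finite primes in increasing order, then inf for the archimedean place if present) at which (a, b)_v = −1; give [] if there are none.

(a, b) ≡ (-8875264629, 2849) mod (ℚ^×)²; places V = {2, 3, 7, 11, 19, 23, 31, 37, 41, 43, ∞}.
(a,b)_41: α=1, u≡25; β=0, v≡16 (mod 41); (25|41)=+1, (16|41)=+1; sign (−1)^0·+1^0·+1^1 = +1.
(a,b)_3: α=7, u≡2; β=4, v≡2 (mod 3); (2|3)=-1, (2|3)=-1; sign (−1)^0·-1^4·-1^7 = -1.
(a,b)_19: α=-3, u≡18; β=-2, v≡13 (mod 19); (18|19)=-1, (13|19)=-1; sign (−1)^0·-1^-2·-1^-3 = -1.
(a,b)_7: α=5, u≡3; β=1, v≡4 (mod 7); (3|7)=-1, (4|7)=+1; sign (−1)^1·-1^1·+1^5 = +1.
(a,b)_31: α=-3, u≡3; β=-2, v≡25 (mod 31); (3|31)=-1, (25|31)=+1; sign (−1)^0·-1^-2·+1^-3 = +1.
(a,b)_∞: sgn(-8875264629)=−, sgn(2849)=+, so +1.
(a,b)_2: α=4, β=6; u≡3, v≡1 (mod 8); ε(u)ε(v)=1·0, αω(v)=4·0, βω(u)=6·1; sum ≡ 0  ⇒  +1.
(a,b)_11: α=3, u≡8; β=1, v≡10 (mod 11); (8|11)=-1, (10|11)=-1; sign (−1)^1·-1^1·-1^3 = -1.
(a,b)_23: α=4, u≡16; β=2, v≡7 (mod 23); (16|23)=+1, (7|23)=-1; sign (−1)^0·+1^2·-1^4 = +1.
(a,b)_37: α=1, u≡23; β=-1, v≡27 (mod 37); (23|37)=-1, (27|37)=+1; sign (−1)^0·-1^-1·+1^1 = -1.
(a,b)_43: α=1, u≡5; β=0, v≡16 (mod 43); (5|43)=-1, (16|43)=+1; sign (−1)^0·-1^0·+1^1 = +1.
|Ram(-8875264629, 2849)| = 4, even; anisotropic at {3, 11, 19, 37}.

[3, 11, 19, 37]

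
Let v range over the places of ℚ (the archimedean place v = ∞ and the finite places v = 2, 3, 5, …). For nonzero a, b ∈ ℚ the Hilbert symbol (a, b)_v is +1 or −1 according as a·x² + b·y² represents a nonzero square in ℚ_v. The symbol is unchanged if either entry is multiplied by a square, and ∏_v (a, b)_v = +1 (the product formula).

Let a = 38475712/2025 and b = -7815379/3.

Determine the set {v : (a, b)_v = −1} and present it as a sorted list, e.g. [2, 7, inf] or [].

[2, 11, 13, 43]

(a, b) ≡ (601183, -23446137) mod (ℚ^×)²; places V = {2, 3, 5, 11, 13, 31, 41, 43, ∞}.
(a,b)_5: α=-2, u≡2; β=0, v≡2 (mod 5); (2|5)=-1, (2|5)=-1; sign (−1)^0·-1^0·-1^-2 = +1.
(a,b)_41: α=1, u≡22; β=1, v≡24 (mod 41); (22|41)=-1, (24|41)=-1; sign (−1)^0·-1^1·-1^1 = +1.
(a,b)_43: α=1, u≡10; β=1, v≡17 (mod 43); (10|43)=+1, (17|43)=+1; sign (−1)^1·+1^1·+1^1 = -1.
(a,b)_∞: sgn(601183)=+, sgn(-23446137)=−, so +1.
(a,b)_2: α=6, β=0; u≡7, v≡7 (mod 8); ε(u)ε(v)=1·1, αω(v)=6·0, βω(u)=0·0; sum ≡ 1  ⇒  -1.
(a,b)_3: α=-4, u≡1; β=-1, v≡2 (mod 3); (1|3)=+1, (2|3)=-1; sign (−1)^0·+1^-1·-1^-4 = +1.
(a,b)_31: α=1, u≡16; β=1, v≡15 (mod 31); (16|31)=+1, (15|31)=-1; sign (−1)^1·+1^1·-1^1 = +1.
(a,b)_13: α=0, u≡8; β=1, v≡5 (mod 13); (8|13)=-1, (5|13)=-1; sign (−1)^0·-1^1·-1^0 = -1.
(a,b)_11: α=1, u≡1; β=1, v≡4 (mod 11); (1|11)=+1, (4|11)=+1; sign (−1)^1·+1^1·+1^1 = -1.
Ram(601183, -23446137) = {2, 11, 13, 43}; no ℚ_2-point on the conic.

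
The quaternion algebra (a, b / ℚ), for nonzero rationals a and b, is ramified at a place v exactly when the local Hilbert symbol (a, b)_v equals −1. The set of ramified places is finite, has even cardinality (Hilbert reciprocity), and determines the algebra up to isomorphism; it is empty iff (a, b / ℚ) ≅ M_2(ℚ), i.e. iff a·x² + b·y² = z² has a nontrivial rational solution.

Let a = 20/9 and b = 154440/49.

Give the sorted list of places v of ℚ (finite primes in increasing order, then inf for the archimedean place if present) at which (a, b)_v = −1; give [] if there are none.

[2, 3, 5, 13]

Mod squares: a ≡ 5, b ≡ 4290. Check v ∈ {∞, 2, 3, 5, 7, 11, 13}.
v=11: a=11^0·(≡1), b=11^1·(≡3) mod 11; (1|11)=+1, (3|11)=+1; (−1)^{0·1·5}·(+1)^1·(+1)^0 = +1.
v=∞: 5 > 0 and 4290 > 0  ⇒  (a,b)_∞ = +1.
v=2: v_2(a)=2, v_2(b)=3; units ≡ 5, 1 (mod 8); ε·ε+αω+βω = 0·0+2·0+3·1 ≡ 1  ⇒  (a,b)_2 = -1.
v=3: a=3^-2·(≡2), b=3^3·(≡2) mod 3; (2|3)=-1, (2|3)=-1; (−1)^{-2·3·1}·(-1)^3·(-1)^-2 = -1.
v=13: a=13^0·(≡8), b=13^1·(≡5) mod 13; (8|13)=-1, (5|13)=-1; (−1)^{0·1·6}·(-1)^1·(-1)^0 = -1.
v=5: a=5^1·(≡1), b=5^1·(≡2) mod 5; (1|5)=+1, (2|5)=-1; (−1)^{1·1·2}·(+1)^1·(-1)^1 = -1.
v=7: a=7^0·(≡3), b=7^-2·(≡6) mod 7; (3|7)=-1, (6|7)=-1; (−1)^{0·-2·3}·(-1)^-2·(-1)^0 = +1.
Ram(5, 4290) = {2, 3, 5, 13}; no ℚ_2-point on the conic.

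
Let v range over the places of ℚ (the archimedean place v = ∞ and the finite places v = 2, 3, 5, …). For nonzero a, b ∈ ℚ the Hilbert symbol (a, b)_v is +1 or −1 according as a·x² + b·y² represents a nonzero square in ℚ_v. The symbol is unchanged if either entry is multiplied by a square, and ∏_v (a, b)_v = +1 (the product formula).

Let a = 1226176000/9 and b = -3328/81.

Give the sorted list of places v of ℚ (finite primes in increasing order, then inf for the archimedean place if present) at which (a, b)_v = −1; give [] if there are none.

(a, b) ≡ (3910, -13) mod (ℚ^×)²; places V = {2, 3, 5, 7, 13, 17, 23, ∞}.
(a,b)_23: α=1, u≡18; β=0, v≡14 (mod 23); (18|23)=+1, (14|23)=-1; sign (−1)^0·+1^0·-1^1 = -1.
(a,b)_17: α=1, u≡1; β=0, v≡16 (mod 17); (1|17)=+1, (16|17)=+1; sign (−1)^0·+1^0·+1^1 = +1.
(a,b)_7: α=2, u≡4; β=0, v≡1 (mod 7); (4|7)=+1, (1|7)=+1; sign (−1)^0·+1^0·+1^2 = +1.
(a,b)_2: α=9, β=8; u≡3, v≡3 (mod 8); ε(u)ε(v)=1·1, αω(v)=9·1, βω(u)=8·1; sum ≡ 0  ⇒  +1.
(a,b)_13: α=0, u≡4; β=1, v≡10 (mod 13); (4|13)=+1, (10|13)=+1; sign (−1)^0·+1^1·+1^0 = +1.
(a,b)_∞: sgn(3910)=+, sgn(-13)=−, so +1.
(a,b)_3: α=-2, u≡1; β=-4, v≡2 (mod 3); (1|3)=+1, (2|3)=-1; sign (−1)^0·+1^-4·-1^-2 = +1.
(a,b)_5: α=3, u≡2; β=0, v≡2 (mod 5); (2|5)=-1, (2|5)=-1; sign (−1)^0·-1^0·-1^3 = -1.
Ram(3910, -13) = {5, 23}; no ℚ_5-point on the conic.

[5, 23]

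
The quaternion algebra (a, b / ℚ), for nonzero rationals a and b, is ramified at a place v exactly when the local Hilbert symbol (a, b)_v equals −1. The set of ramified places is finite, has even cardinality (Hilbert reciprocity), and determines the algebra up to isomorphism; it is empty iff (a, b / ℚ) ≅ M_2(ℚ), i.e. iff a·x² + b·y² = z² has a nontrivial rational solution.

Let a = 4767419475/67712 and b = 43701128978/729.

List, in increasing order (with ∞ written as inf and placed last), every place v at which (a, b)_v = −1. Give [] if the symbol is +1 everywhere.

[2, 13, 23, 31]

(a, b) ≡ (864838, 1530098) mod (ℚ^×)²; places V = {2, 3, 5, 7, 13, 23, 29, 31, 37, ∞}.
(a,b)_31: α=1, u≡13; β=1, v≡27 (mod 31); (13|31)=-1, (27|31)=-1; sign (−1)^1·-1^1·-1^1 = -1.
(a,b)_3: α=2, u≡1; β=-6, v≡2 (mod 3); (1|3)=+1, (2|3)=-1; sign (−1)^0·+1^-6·-1^2 = +1.
(a,b)_∞: sgn(864838)=+, sgn(1530098)=+, so +1.
(a,b)_37: α=1, u≡21; β=1, v≡27 (mod 37); (21|37)=+1, (27|37)=+1; sign (−1)^0·+1^1·+1^1 = +1.
(a,b)_7: α=2, u≡1; β=0, v≡3 (mod 7); (1|7)=+1, (3|7)=-1; sign (−1)^0·+1^0·-1^2 = +1.
(a,b)_2: α=-7, β=1; u≡3, v≡1 (mod 8); ε(u)ε(v)=1·0, αω(v)=-7·0, βω(u)=1·1; sum ≡ 1  ⇒  -1.
(a,b)_23: α=-2, u≡17; β=1, v≡17 (mod 23); (17|23)=-1, (17|23)=-1; sign (−1)^0·-1^1·-1^-2 = -1.
(a,b)_13: α=1, u≡6; β=4, v≡11 (mod 13); (6|13)=-1, (11|13)=-1; sign (−1)^0·-1^4·-1^1 = -1.
(a,b)_5: α=2, u≡2; β=0, v≡2 (mod 5); (2|5)=-1, (2|5)=-1; sign (−1)^0·-1^0·-1^2 = +1.
(a,b)_29: α=1, u≡11; β=1, v≡18 (mod 29); (11|29)=-1, (18|29)=-1; sign (−1)^0·-1^1·-1^1 = +1.
Ram(864838, 1530098) = {2, 13, 23, 31}; no ℚ_2-point on the conic.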